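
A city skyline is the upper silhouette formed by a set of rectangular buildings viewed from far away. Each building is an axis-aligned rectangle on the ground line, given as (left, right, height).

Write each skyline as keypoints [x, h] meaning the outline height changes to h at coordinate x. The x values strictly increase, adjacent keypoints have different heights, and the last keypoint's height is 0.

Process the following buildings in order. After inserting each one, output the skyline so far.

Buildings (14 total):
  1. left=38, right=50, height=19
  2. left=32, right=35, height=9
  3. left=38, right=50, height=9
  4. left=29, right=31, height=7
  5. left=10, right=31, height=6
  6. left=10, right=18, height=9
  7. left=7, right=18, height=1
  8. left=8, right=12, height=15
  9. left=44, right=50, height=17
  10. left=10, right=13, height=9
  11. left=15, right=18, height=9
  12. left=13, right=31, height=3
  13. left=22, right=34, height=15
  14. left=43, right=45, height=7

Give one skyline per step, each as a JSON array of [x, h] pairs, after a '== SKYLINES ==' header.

== SKYLINES ==
[[38,19],[50,0]]
[[32,9],[35,0],[38,19],[50,0]]
[[32,9],[35,0],[38,19],[50,0]]
[[29,7],[31,0],[32,9],[35,0],[38,19],[50,0]]
[[10,6],[29,7],[31,0],[32,9],[35,0],[38,19],[50,0]]
[[10,9],[18,6],[29,7],[31,0],[32,9],[35,0],[38,19],[50,0]]
[[7,1],[10,9],[18,6],[29,7],[31,0],[32,9],[35,0],[38,19],[50,0]]
[[7,1],[8,15],[12,9],[18,6],[29,7],[31,0],[32,9],[35,0],[38,19],[50,0]]
[[7,1],[8,15],[12,9],[18,6],[29,7],[31,0],[32,9],[35,0],[38,19],[50,0]]
[[7,1],[8,15],[12,9],[18,6],[29,7],[31,0],[32,9],[35,0],[38,19],[50,0]]
[[7,1],[8,15],[12,9],[18,6],[29,7],[31,0],[32,9],[35,0],[38,19],[50,0]]
[[7,1],[8,15],[12,9],[18,6],[29,7],[31,0],[32,9],[35,0],[38,19],[50,0]]
[[7,1],[8,15],[12,9],[18,6],[22,15],[34,9],[35,0],[38,19],[50,0]]
[[7,1],[8,15],[12,9],[18,6],[22,15],[34,9],[35,0],[38,19],[50,0]]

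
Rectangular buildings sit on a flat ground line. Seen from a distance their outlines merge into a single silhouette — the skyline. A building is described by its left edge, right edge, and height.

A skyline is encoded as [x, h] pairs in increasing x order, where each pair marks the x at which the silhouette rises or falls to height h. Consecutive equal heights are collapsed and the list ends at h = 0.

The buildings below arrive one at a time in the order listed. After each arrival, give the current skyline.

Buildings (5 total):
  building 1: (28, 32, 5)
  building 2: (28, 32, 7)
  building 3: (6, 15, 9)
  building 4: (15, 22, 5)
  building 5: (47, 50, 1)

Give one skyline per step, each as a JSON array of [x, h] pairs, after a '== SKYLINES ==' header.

== SKYLINES ==
[[28,5],[32,0]]
[[28,7],[32,0]]
[[6,9],[15,0],[28,7],[32,0]]
[[6,9],[15,5],[22,0],[28,7],[32,0]]
[[6,9],[15,5],[22,0],[28,7],[32,0],[47,1],[50,0]]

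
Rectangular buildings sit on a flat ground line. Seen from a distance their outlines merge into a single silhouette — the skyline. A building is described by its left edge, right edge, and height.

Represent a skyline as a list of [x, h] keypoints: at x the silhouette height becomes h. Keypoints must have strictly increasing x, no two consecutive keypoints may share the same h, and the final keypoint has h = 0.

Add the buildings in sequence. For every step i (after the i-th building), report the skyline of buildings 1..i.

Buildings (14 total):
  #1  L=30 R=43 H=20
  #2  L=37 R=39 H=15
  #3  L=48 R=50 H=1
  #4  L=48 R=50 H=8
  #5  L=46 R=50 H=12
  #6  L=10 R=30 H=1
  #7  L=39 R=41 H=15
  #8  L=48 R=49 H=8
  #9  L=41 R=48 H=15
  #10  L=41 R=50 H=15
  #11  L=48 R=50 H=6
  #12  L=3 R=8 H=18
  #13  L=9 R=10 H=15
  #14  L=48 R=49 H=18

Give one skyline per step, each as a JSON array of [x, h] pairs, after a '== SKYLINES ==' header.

== SKYLINES ==
[[30,20],[43,0]]
[[30,20],[43,0]]
[[30,20],[43,0],[48,1],[50,0]]
[[30,20],[43,0],[48,8],[50,0]]
[[30,20],[43,0],[46,12],[50,0]]
[[10,1],[30,20],[43,0],[46,12],[50,0]]
[[10,1],[30,20],[43,0],[46,12],[50,0]]
[[10,1],[30,20],[43,0],[46,12],[50,0]]
[[10,1],[30,20],[43,15],[48,12],[50,0]]
[[10,1],[30,20],[43,15],[50,0]]
[[10,1],[30,20],[43,15],[50,0]]
[[3,18],[8,0],[10,1],[30,20],[43,15],[50,0]]
[[3,18],[8,0],[9,15],[10,1],[30,20],[43,15],[50,0]]
[[3,18],[8,0],[9,15],[10,1],[30,20],[43,15],[48,18],[49,15],[50,0]]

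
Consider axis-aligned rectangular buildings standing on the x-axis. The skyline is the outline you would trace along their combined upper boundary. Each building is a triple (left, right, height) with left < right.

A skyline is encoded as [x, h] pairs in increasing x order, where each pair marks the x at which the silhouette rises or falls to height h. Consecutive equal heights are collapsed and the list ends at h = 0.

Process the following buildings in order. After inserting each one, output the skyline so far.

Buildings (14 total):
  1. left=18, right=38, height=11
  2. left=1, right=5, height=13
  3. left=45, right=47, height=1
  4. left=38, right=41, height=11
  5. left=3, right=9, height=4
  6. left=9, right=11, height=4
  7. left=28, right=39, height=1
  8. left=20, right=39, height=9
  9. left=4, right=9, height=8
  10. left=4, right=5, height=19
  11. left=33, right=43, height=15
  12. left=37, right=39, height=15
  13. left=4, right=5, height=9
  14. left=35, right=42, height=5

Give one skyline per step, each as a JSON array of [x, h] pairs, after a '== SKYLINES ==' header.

== SKYLINES ==
[[18,11],[38,0]]
[[1,13],[5,0],[18,11],[38,0]]
[[1,13],[5,0],[18,11],[38,0],[45,1],[47,0]]
[[1,13],[5,0],[18,11],[41,0],[45,1],[47,0]]
[[1,13],[5,4],[9,0],[18,11],[41,0],[45,1],[47,0]]
[[1,13],[5,4],[11,0],[18,11],[41,0],[45,1],[47,0]]
[[1,13],[5,4],[11,0],[18,11],[41,0],[45,1],[47,0]]
[[1,13],[5,4],[11,0],[18,11],[41,0],[45,1],[47,0]]
[[1,13],[5,8],[9,4],[11,0],[18,11],[41,0],[45,1],[47,0]]
[[1,13],[4,19],[5,8],[9,4],[11,0],[18,11],[41,0],[45,1],[47,0]]
[[1,13],[4,19],[5,8],[9,4],[11,0],[18,11],[33,15],[43,0],[45,1],[47,0]]
[[1,13],[4,19],[5,8],[9,4],[11,0],[18,11],[33,15],[43,0],[45,1],[47,0]]
[[1,13],[4,19],[5,8],[9,4],[11,0],[18,11],[33,15],[43,0],[45,1],[47,0]]
[[1,13],[4,19],[5,8],[9,4],[11,0],[18,11],[33,15],[43,0],[45,1],[47,0]]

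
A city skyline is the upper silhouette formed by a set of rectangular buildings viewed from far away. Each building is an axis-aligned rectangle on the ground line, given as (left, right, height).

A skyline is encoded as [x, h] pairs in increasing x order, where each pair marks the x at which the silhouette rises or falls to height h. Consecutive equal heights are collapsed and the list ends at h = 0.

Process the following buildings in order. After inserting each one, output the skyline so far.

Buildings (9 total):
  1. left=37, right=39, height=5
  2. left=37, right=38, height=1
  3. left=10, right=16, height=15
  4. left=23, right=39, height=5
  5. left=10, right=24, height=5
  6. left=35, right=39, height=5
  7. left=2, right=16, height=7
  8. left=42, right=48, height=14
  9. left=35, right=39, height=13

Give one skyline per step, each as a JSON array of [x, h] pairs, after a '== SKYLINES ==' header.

== SKYLINES ==
[[37,5],[39,0]]
[[37,5],[39,0]]
[[10,15],[16,0],[37,5],[39,0]]
[[10,15],[16,0],[23,5],[39,0]]
[[10,15],[16,5],[39,0]]
[[10,15],[16,5],[39,0]]
[[2,7],[10,15],[16,5],[39,0]]
[[2,7],[10,15],[16,5],[39,0],[42,14],[48,0]]
[[2,7],[10,15],[16,5],[35,13],[39,0],[42,14],[48,0]]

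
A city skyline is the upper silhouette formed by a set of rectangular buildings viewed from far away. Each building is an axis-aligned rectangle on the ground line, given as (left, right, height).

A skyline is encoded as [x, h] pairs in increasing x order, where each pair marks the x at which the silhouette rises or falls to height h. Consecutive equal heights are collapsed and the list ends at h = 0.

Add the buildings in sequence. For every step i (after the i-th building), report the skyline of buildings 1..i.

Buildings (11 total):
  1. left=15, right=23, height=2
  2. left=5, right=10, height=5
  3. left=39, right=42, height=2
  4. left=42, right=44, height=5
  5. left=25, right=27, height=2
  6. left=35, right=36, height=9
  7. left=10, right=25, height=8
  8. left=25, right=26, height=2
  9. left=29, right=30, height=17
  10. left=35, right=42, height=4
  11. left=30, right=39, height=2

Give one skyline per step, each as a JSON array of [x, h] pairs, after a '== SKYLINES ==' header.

== SKYLINES ==
[[15,2],[23,0]]
[[5,5],[10,0],[15,2],[23,0]]
[[5,5],[10,0],[15,2],[23,0],[39,2],[42,0]]
[[5,5],[10,0],[15,2],[23,0],[39,2],[42,5],[44,0]]
[[5,5],[10,0],[15,2],[23,0],[25,2],[27,0],[39,2],[42,5],[44,0]]
[[5,5],[10,0],[15,2],[23,0],[25,2],[27,0],[35,9],[36,0],[39,2],[42,5],[44,0]]
[[5,5],[10,8],[25,2],[27,0],[35,9],[36,0],[39,2],[42,5],[44,0]]
[[5,5],[10,8],[25,2],[27,0],[35,9],[36,0],[39,2],[42,5],[44,0]]
[[5,5],[10,8],[25,2],[27,0],[29,17],[30,0],[35,9],[36,0],[39,2],[42,5],[44,0]]
[[5,5],[10,8],[25,2],[27,0],[29,17],[30,0],[35,9],[36,4],[42,5],[44,0]]
[[5,5],[10,8],[25,2],[27,0],[29,17],[30,2],[35,9],[36,4],[42,5],[44,0]]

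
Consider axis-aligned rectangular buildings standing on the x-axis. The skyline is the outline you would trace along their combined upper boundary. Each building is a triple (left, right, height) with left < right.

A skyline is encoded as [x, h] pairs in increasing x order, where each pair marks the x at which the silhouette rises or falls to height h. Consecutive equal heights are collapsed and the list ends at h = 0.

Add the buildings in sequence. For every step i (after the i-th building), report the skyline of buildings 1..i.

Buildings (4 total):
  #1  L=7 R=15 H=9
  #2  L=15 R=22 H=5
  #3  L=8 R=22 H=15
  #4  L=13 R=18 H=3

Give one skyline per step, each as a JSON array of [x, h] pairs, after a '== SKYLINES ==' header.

== SKYLINES ==
[[7,9],[15,0]]
[[7,9],[15,5],[22,0]]
[[7,9],[8,15],[22,0]]
[[7,9],[8,15],[22,0]]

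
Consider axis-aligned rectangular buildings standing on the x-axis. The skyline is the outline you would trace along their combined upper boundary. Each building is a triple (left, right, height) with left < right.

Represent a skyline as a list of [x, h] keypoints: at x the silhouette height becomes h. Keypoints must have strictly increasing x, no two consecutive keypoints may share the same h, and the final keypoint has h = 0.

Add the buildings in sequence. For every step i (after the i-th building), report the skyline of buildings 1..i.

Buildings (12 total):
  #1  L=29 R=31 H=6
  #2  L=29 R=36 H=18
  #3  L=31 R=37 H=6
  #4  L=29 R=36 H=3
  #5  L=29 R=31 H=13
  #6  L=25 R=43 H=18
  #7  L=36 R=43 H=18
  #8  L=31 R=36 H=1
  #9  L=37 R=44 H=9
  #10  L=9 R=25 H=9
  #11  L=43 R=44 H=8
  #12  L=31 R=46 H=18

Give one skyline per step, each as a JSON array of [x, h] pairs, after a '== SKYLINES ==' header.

== SKYLINES ==
[[29,6],[31,0]]
[[29,18],[36,0]]
[[29,18],[36,6],[37,0]]
[[29,18],[36,6],[37,0]]
[[29,18],[36,6],[37,0]]
[[25,18],[43,0]]
[[25,18],[43,0]]
[[25,18],[43,0]]
[[25,18],[43,9],[44,0]]
[[9,9],[25,18],[43,9],[44,0]]
[[9,9],[25,18],[43,9],[44,0]]
[[9,9],[25,18],[46,0]]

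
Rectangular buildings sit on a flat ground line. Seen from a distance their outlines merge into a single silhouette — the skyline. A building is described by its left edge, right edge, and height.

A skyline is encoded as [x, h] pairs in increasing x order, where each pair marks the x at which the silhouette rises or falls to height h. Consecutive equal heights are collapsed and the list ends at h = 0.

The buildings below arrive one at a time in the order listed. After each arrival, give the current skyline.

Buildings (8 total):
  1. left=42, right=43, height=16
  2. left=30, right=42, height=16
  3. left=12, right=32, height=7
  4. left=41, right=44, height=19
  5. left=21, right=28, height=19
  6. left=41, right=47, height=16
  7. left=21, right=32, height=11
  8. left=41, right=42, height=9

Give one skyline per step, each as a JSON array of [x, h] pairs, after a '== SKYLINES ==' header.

== SKYLINES ==
[[42,16],[43,0]]
[[30,16],[43,0]]
[[12,7],[30,16],[43,0]]
[[12,7],[30,16],[41,19],[44,0]]
[[12,7],[21,19],[28,7],[30,16],[41,19],[44,0]]
[[12,7],[21,19],[28,7],[30,16],[41,19],[44,16],[47,0]]
[[12,7],[21,19],[28,11],[30,16],[41,19],[44,16],[47,0]]
[[12,7],[21,19],[28,11],[30,16],[41,19],[44,16],[47,0]]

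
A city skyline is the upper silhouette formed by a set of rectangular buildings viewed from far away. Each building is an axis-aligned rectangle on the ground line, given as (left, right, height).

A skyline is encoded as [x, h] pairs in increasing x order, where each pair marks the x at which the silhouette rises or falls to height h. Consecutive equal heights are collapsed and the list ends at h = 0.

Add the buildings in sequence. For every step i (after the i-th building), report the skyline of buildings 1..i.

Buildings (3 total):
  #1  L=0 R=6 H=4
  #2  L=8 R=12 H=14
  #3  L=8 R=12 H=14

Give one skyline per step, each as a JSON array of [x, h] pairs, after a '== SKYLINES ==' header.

== SKYLINES ==
[[0,4],[6,0]]
[[0,4],[6,0],[8,14],[12,0]]
[[0,4],[6,0],[8,14],[12,0]]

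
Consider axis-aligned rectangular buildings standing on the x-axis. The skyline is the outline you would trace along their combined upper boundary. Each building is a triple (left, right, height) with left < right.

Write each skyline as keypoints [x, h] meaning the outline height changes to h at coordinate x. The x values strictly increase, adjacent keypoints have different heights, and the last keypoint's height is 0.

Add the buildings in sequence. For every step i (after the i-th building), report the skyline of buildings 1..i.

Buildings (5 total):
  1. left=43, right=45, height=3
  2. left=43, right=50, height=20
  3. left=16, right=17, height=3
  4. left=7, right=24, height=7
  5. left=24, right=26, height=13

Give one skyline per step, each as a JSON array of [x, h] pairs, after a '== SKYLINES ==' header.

== SKYLINES ==
[[43,3],[45,0]]
[[43,20],[50,0]]
[[16,3],[17,0],[43,20],[50,0]]
[[7,7],[24,0],[43,20],[50,0]]
[[7,7],[24,13],[26,0],[43,20],[50,0]]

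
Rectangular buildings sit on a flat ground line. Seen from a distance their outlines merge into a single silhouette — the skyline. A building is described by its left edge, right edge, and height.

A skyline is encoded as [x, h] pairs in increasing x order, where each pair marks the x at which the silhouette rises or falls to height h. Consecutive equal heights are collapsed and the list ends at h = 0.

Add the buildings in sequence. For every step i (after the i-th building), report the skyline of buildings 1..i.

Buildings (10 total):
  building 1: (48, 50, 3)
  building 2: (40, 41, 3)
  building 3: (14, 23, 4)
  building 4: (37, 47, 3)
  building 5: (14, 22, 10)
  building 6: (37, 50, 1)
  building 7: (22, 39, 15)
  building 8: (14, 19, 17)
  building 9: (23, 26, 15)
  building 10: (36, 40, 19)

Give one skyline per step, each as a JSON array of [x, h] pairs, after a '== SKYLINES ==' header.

== SKYLINES ==
[[48,3],[50,0]]
[[40,3],[41,0],[48,3],[50,0]]
[[14,4],[23,0],[40,3],[41,0],[48,3],[50,0]]
[[14,4],[23,0],[37,3],[47,0],[48,3],[50,0]]
[[14,10],[22,4],[23,0],[37,3],[47,0],[48,3],[50,0]]
[[14,10],[22,4],[23,0],[37,3],[47,1],[48,3],[50,0]]
[[14,10],[22,15],[39,3],[47,1],[48,3],[50,0]]
[[14,17],[19,10],[22,15],[39,3],[47,1],[48,3],[50,0]]
[[14,17],[19,10],[22,15],[39,3],[47,1],[48,3],[50,0]]
[[14,17],[19,10],[22,15],[36,19],[40,3],[47,1],[48,3],[50,0]]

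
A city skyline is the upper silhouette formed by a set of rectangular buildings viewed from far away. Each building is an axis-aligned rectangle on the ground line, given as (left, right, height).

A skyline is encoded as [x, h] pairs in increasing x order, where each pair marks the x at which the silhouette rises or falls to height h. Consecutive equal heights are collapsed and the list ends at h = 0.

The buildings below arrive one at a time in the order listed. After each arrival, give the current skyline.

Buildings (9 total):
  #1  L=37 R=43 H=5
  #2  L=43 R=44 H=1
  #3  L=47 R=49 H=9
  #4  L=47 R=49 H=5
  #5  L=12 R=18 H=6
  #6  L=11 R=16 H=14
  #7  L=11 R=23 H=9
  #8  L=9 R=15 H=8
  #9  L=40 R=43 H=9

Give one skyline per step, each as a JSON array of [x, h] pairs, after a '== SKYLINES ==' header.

== SKYLINES ==
[[37,5],[43,0]]
[[37,5],[43,1],[44,0]]
[[37,5],[43,1],[44,0],[47,9],[49,0]]
[[37,5],[43,1],[44,0],[47,9],[49,0]]
[[12,6],[18,0],[37,5],[43,1],[44,0],[47,9],[49,0]]
[[11,14],[16,6],[18,0],[37,5],[43,1],[44,0],[47,9],[49,0]]
[[11,14],[16,9],[23,0],[37,5],[43,1],[44,0],[47,9],[49,0]]
[[9,8],[11,14],[16,9],[23,0],[37,5],[43,1],[44,0],[47,9],[49,0]]
[[9,8],[11,14],[16,9],[23,0],[37,5],[40,9],[43,1],[44,0],[47,9],[49,0]]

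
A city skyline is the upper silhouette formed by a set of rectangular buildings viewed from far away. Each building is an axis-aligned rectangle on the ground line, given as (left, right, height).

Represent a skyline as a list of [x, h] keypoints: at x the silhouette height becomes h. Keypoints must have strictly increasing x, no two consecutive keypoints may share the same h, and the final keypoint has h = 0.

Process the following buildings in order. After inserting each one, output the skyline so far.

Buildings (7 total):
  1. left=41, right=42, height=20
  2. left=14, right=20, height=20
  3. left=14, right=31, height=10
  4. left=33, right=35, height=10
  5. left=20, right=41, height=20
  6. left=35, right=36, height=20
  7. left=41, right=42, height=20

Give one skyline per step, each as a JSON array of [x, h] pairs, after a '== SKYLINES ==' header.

== SKYLINES ==
[[41,20],[42,0]]
[[14,20],[20,0],[41,20],[42,0]]
[[14,20],[20,10],[31,0],[41,20],[42,0]]
[[14,20],[20,10],[31,0],[33,10],[35,0],[41,20],[42,0]]
[[14,20],[42,0]]
[[14,20],[42,0]]
[[14,20],[42,0]]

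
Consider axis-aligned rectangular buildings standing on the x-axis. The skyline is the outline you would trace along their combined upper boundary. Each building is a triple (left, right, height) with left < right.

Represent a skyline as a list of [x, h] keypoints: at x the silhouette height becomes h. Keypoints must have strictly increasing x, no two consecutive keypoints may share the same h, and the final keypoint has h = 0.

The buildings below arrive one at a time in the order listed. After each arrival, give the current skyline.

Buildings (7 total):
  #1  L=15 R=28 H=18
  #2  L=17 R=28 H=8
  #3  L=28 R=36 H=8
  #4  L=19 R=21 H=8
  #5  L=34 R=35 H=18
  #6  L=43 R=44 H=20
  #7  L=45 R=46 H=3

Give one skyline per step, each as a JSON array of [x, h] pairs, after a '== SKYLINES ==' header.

== SKYLINES ==
[[15,18],[28,0]]
[[15,18],[28,0]]
[[15,18],[28,8],[36,0]]
[[15,18],[28,8],[36,0]]
[[15,18],[28,8],[34,18],[35,8],[36,0]]
[[15,18],[28,8],[34,18],[35,8],[36,0],[43,20],[44,0]]
[[15,18],[28,8],[34,18],[35,8],[36,0],[43,20],[44,0],[45,3],[46,0]]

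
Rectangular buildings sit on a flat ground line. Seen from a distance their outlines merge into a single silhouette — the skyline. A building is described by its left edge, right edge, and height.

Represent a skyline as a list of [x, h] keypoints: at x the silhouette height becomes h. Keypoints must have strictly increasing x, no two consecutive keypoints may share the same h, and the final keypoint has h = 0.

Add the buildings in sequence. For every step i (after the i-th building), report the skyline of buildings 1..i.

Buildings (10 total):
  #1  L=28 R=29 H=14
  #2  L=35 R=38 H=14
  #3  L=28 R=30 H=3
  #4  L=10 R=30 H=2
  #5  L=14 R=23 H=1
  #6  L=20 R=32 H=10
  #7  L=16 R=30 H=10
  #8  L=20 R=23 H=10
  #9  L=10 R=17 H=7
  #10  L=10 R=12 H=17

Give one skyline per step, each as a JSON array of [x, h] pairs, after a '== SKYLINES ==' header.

== SKYLINES ==
[[28,14],[29,0]]
[[28,14],[29,0],[35,14],[38,0]]
[[28,14],[29,3],[30,0],[35,14],[38,0]]
[[10,2],[28,14],[29,3],[30,0],[35,14],[38,0]]
[[10,2],[28,14],[29,3],[30,0],[35,14],[38,0]]
[[10,2],[20,10],[28,14],[29,10],[32,0],[35,14],[38,0]]
[[10,2],[16,10],[28,14],[29,10],[32,0],[35,14],[38,0]]
[[10,2],[16,10],[28,14],[29,10],[32,0],[35,14],[38,0]]
[[10,7],[16,10],[28,14],[29,10],[32,0],[35,14],[38,0]]
[[10,17],[12,7],[16,10],[28,14],[29,10],[32,0],[35,14],[38,0]]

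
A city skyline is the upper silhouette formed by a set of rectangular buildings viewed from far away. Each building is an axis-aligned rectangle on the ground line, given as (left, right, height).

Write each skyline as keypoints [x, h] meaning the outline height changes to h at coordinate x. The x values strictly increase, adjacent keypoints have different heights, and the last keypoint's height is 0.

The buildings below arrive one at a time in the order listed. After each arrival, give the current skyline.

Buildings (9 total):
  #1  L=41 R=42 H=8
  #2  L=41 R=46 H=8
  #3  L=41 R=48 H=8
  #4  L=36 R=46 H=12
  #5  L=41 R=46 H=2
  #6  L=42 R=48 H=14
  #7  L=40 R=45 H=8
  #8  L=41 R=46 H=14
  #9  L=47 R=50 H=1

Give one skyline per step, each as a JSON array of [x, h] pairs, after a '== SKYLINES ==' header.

== SKYLINES ==
[[41,8],[42,0]]
[[41,8],[46,0]]
[[41,8],[48,0]]
[[36,12],[46,8],[48,0]]
[[36,12],[46,8],[48,0]]
[[36,12],[42,14],[48,0]]
[[36,12],[42,14],[48,0]]
[[36,12],[41,14],[48,0]]
[[36,12],[41,14],[48,1],[50,0]]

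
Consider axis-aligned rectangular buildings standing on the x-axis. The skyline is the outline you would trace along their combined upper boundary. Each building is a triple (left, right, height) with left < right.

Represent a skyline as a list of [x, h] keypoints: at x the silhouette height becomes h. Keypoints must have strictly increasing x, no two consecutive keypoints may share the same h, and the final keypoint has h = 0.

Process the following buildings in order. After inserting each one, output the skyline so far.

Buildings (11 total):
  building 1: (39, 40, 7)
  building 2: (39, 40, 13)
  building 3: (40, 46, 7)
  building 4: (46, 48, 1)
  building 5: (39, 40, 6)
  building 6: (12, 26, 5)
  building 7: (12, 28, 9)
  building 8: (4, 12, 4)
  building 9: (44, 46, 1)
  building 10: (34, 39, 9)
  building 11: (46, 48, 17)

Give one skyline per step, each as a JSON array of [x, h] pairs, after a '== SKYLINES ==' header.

== SKYLINES ==
[[39,7],[40,0]]
[[39,13],[40,0]]
[[39,13],[40,7],[46,0]]
[[39,13],[40,7],[46,1],[48,0]]
[[39,13],[40,7],[46,1],[48,0]]
[[12,5],[26,0],[39,13],[40,7],[46,1],[48,0]]
[[12,9],[28,0],[39,13],[40,7],[46,1],[48,0]]
[[4,4],[12,9],[28,0],[39,13],[40,7],[46,1],[48,0]]
[[4,4],[12,9],[28,0],[39,13],[40,7],[46,1],[48,0]]
[[4,4],[12,9],[28,0],[34,9],[39,13],[40,7],[46,1],[48,0]]
[[4,4],[12,9],[28,0],[34,9],[39,13],[40,7],[46,17],[48,0]]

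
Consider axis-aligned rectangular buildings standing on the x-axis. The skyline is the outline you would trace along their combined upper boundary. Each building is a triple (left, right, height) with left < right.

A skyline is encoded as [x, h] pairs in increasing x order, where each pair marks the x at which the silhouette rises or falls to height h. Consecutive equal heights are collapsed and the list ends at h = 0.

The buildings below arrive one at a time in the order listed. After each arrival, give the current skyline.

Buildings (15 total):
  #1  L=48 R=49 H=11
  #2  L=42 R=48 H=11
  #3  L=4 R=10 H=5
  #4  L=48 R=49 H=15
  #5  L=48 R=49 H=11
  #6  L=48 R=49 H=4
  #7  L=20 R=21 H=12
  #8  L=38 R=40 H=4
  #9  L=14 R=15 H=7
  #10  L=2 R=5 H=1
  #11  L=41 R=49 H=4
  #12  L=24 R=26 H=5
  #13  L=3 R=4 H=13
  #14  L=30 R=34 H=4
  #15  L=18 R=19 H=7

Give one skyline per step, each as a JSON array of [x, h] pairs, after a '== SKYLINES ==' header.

== SKYLINES ==
[[48,11],[49,0]]
[[42,11],[49,0]]
[[4,5],[10,0],[42,11],[49,0]]
[[4,5],[10,0],[42,11],[48,15],[49,0]]
[[4,5],[10,0],[42,11],[48,15],[49,0]]
[[4,5],[10,0],[42,11],[48,15],[49,0]]
[[4,5],[10,0],[20,12],[21,0],[42,11],[48,15],[49,0]]
[[4,5],[10,0],[20,12],[21,0],[38,4],[40,0],[42,11],[48,15],[49,0]]
[[4,5],[10,0],[14,7],[15,0],[20,12],[21,0],[38,4],[40,0],[42,11],[48,15],[49,0]]
[[2,1],[4,5],[10,0],[14,7],[15,0],[20,12],[21,0],[38,4],[40,0],[42,11],[48,15],[49,0]]
[[2,1],[4,5],[10,0],[14,7],[15,0],[20,12],[21,0],[38,4],[40,0],[41,4],[42,11],[48,15],[49,0]]
[[2,1],[4,5],[10,0],[14,7],[15,0],[20,12],[21,0],[24,5],[26,0],[38,4],[40,0],[41,4],[42,11],[48,15],[49,0]]
[[2,1],[3,13],[4,5],[10,0],[14,7],[15,0],[20,12],[21,0],[24,5],[26,0],[38,4],[40,0],[41,4],[42,11],[48,15],[49,0]]
[[2,1],[3,13],[4,5],[10,0],[14,7],[15,0],[20,12],[21,0],[24,5],[26,0],[30,4],[34,0],[38,4],[40,0],[41,4],[42,11],[48,15],[49,0]]
[[2,1],[3,13],[4,5],[10,0],[14,7],[15,0],[18,7],[19,0],[20,12],[21,0],[24,5],[26,0],[30,4],[34,0],[38,4],[40,0],[41,4],[42,11],[48,15],[49,0]]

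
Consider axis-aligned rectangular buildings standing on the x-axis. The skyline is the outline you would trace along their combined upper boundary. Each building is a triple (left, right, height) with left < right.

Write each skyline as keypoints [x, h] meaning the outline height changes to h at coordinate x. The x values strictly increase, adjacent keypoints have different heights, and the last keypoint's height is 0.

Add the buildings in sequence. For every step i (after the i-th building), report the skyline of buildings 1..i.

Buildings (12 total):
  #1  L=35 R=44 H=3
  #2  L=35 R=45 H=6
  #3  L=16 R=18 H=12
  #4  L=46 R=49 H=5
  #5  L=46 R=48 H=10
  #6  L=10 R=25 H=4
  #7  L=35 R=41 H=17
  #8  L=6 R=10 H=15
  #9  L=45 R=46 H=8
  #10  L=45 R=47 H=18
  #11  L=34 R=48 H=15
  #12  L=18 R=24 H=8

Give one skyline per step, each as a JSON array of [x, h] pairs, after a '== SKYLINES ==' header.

== SKYLINES ==
[[35,3],[44,0]]
[[35,6],[45,0]]
[[16,12],[18,0],[35,6],[45,0]]
[[16,12],[18,0],[35,6],[45,0],[46,5],[49,0]]
[[16,12],[18,0],[35,6],[45,0],[46,10],[48,5],[49,0]]
[[10,4],[16,12],[18,4],[25,0],[35,6],[45,0],[46,10],[48,5],[49,0]]
[[10,4],[16,12],[18,4],[25,0],[35,17],[41,6],[45,0],[46,10],[48,5],[49,0]]
[[6,15],[10,4],[16,12],[18,4],[25,0],[35,17],[41,6],[45,0],[46,10],[48,5],[49,0]]
[[6,15],[10,4],[16,12],[18,4],[25,0],[35,17],[41,6],[45,8],[46,10],[48,5],[49,0]]
[[6,15],[10,4],[16,12],[18,4],[25,0],[35,17],[41,6],[45,18],[47,10],[48,5],[49,0]]
[[6,15],[10,4],[16,12],[18,4],[25,0],[34,15],[35,17],[41,15],[45,18],[47,15],[48,5],[49,0]]
[[6,15],[10,4],[16,12],[18,8],[24,4],[25,0],[34,15],[35,17],[41,15],[45,18],[47,15],[48,5],[49,0]]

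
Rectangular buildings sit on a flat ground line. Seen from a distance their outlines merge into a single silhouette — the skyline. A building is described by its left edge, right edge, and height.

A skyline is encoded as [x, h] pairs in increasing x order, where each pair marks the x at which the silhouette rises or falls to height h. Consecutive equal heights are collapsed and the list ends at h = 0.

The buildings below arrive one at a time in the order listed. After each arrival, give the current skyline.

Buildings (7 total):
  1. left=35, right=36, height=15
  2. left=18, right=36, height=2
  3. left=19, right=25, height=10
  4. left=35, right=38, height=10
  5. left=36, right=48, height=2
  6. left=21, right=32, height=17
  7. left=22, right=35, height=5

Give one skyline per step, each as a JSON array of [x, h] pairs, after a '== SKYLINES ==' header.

== SKYLINES ==
[[35,15],[36,0]]
[[18,2],[35,15],[36,0]]
[[18,2],[19,10],[25,2],[35,15],[36,0]]
[[18,2],[19,10],[25,2],[35,15],[36,10],[38,0]]
[[18,2],[19,10],[25,2],[35,15],[36,10],[38,2],[48,0]]
[[18,2],[19,10],[21,17],[32,2],[35,15],[36,10],[38,2],[48,0]]
[[18,2],[19,10],[21,17],[32,5],[35,15],[36,10],[38,2],[48,0]]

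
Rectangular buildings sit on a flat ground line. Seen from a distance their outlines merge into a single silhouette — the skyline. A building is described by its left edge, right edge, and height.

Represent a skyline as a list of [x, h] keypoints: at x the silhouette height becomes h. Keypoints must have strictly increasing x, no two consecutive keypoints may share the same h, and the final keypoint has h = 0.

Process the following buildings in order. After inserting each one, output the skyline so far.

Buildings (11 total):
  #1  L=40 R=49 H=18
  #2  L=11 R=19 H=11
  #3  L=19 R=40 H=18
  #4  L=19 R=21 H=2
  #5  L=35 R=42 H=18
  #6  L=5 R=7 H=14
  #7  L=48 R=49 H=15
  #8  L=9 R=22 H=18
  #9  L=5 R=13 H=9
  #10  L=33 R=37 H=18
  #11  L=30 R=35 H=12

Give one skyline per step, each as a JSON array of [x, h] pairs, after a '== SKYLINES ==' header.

== SKYLINES ==
[[40,18],[49,0]]
[[11,11],[19,0],[40,18],[49,0]]
[[11,11],[19,18],[49,0]]
[[11,11],[19,18],[49,0]]
[[11,11],[19,18],[49,0]]
[[5,14],[7,0],[11,11],[19,18],[49,0]]
[[5,14],[7,0],[11,11],[19,18],[49,0]]
[[5,14],[7,0],[9,18],[49,0]]
[[5,14],[7,9],[9,18],[49,0]]
[[5,14],[7,9],[9,18],[49,0]]
[[5,14],[7,9],[9,18],[49,0]]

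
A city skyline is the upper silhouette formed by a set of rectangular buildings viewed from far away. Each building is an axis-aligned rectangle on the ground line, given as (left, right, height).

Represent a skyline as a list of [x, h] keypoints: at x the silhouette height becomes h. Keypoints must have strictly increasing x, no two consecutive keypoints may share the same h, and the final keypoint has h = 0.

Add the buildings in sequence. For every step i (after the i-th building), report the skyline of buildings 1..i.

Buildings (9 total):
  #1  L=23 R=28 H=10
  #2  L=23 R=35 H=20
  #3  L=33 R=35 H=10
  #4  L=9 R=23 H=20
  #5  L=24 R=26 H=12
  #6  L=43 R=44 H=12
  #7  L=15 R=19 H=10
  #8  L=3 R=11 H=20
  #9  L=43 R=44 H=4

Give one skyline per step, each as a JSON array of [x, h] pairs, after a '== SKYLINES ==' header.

== SKYLINES ==
[[23,10],[28,0]]
[[23,20],[35,0]]
[[23,20],[35,0]]
[[9,20],[35,0]]
[[9,20],[35,0]]
[[9,20],[35,0],[43,12],[44,0]]
[[9,20],[35,0],[43,12],[44,0]]
[[3,20],[35,0],[43,12],[44,0]]
[[3,20],[35,0],[43,12],[44,0]]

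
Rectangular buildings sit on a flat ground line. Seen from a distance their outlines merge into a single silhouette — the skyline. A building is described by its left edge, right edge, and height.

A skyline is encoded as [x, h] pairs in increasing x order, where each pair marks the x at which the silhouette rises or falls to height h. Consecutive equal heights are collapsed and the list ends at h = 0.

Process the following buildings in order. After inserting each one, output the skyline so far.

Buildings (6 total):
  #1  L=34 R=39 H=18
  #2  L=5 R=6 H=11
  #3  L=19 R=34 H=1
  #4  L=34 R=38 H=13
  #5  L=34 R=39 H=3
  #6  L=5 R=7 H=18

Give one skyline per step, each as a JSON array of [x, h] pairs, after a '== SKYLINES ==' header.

== SKYLINES ==
[[34,18],[39,0]]
[[5,11],[6,0],[34,18],[39,0]]
[[5,11],[6,0],[19,1],[34,18],[39,0]]
[[5,11],[6,0],[19,1],[34,18],[39,0]]
[[5,11],[6,0],[19,1],[34,18],[39,0]]
[[5,18],[7,0],[19,1],[34,18],[39,0]]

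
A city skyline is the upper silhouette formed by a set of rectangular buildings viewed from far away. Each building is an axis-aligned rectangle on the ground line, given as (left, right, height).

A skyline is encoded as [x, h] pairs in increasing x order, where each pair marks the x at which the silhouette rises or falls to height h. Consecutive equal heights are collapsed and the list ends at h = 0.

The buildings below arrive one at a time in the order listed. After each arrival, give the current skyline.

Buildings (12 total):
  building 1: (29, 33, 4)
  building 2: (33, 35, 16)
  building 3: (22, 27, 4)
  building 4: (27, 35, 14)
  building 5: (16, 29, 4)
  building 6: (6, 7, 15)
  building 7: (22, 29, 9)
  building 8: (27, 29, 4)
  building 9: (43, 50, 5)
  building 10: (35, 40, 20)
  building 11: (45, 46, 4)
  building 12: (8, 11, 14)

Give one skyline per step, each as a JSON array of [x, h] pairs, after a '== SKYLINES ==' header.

== SKYLINES ==
[[29,4],[33,0]]
[[29,4],[33,16],[35,0]]
[[22,4],[27,0],[29,4],[33,16],[35,0]]
[[22,4],[27,14],[33,16],[35,0]]
[[16,4],[27,14],[33,16],[35,0]]
[[6,15],[7,0],[16,4],[27,14],[33,16],[35,0]]
[[6,15],[7,0],[16,4],[22,9],[27,14],[33,16],[35,0]]
[[6,15],[7,0],[16,4],[22,9],[27,14],[33,16],[35,0]]
[[6,15],[7,0],[16,4],[22,9],[27,14],[33,16],[35,0],[43,5],[50,0]]
[[6,15],[7,0],[16,4],[22,9],[27,14],[33,16],[35,20],[40,0],[43,5],[50,0]]
[[6,15],[7,0],[16,4],[22,9],[27,14],[33,16],[35,20],[40,0],[43,5],[50,0]]
[[6,15],[7,0],[8,14],[11,0],[16,4],[22,9],[27,14],[33,16],[35,20],[40,0],[43,5],[50,0]]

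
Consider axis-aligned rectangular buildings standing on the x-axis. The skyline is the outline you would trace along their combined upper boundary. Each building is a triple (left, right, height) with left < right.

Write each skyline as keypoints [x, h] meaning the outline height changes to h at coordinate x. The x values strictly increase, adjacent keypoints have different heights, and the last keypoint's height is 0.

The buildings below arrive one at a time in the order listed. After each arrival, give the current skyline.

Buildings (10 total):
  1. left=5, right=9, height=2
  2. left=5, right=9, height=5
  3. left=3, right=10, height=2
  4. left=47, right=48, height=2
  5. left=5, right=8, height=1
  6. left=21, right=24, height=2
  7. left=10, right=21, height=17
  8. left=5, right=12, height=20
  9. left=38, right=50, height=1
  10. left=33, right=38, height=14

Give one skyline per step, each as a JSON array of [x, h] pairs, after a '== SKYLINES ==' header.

== SKYLINES ==
[[5,2],[9,0]]
[[5,5],[9,0]]
[[3,2],[5,5],[9,2],[10,0]]
[[3,2],[5,5],[9,2],[10,0],[47,2],[48,0]]
[[3,2],[5,5],[9,2],[10,0],[47,2],[48,0]]
[[3,2],[5,5],[9,2],[10,0],[21,2],[24,0],[47,2],[48,0]]
[[3,2],[5,5],[9,2],[10,17],[21,2],[24,0],[47,2],[48,0]]
[[3,2],[5,20],[12,17],[21,2],[24,0],[47,2],[48,0]]
[[3,2],[5,20],[12,17],[21,2],[24,0],[38,1],[47,2],[48,1],[50,0]]
[[3,2],[5,20],[12,17],[21,2],[24,0],[33,14],[38,1],[47,2],[48,1],[50,0]]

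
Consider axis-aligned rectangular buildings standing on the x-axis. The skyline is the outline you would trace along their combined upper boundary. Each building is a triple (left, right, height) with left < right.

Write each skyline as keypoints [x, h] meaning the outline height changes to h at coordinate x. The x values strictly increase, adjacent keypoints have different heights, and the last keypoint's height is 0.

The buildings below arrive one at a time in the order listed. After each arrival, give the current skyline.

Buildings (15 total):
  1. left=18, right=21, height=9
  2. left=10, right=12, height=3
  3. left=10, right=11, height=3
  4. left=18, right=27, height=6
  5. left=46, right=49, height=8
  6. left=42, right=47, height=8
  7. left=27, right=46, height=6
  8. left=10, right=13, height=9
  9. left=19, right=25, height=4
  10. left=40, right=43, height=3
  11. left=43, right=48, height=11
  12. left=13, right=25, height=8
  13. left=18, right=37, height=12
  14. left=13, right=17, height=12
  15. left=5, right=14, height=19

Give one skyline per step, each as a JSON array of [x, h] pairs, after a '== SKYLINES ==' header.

== SKYLINES ==
[[18,9],[21,0]]
[[10,3],[12,0],[18,9],[21,0]]
[[10,3],[12,0],[18,9],[21,0]]
[[10,3],[12,0],[18,9],[21,6],[27,0]]
[[10,3],[12,0],[18,9],[21,6],[27,0],[46,8],[49,0]]
[[10,3],[12,0],[18,9],[21,6],[27,0],[42,8],[49,0]]
[[10,3],[12,0],[18,9],[21,6],[42,8],[49,0]]
[[10,9],[13,0],[18,9],[21,6],[42,8],[49,0]]
[[10,9],[13,0],[18,9],[21,6],[42,8],[49,0]]
[[10,9],[13,0],[18,9],[21,6],[42,8],[49,0]]
[[10,9],[13,0],[18,9],[21,6],[42,8],[43,11],[48,8],[49,0]]
[[10,9],[13,8],[18,9],[21,8],[25,6],[42,8],[43,11],[48,8],[49,0]]
[[10,9],[13,8],[18,12],[37,6],[42,8],[43,11],[48,8],[49,0]]
[[10,9],[13,12],[17,8],[18,12],[37,6],[42,8],[43,11],[48,8],[49,0]]
[[5,19],[14,12],[17,8],[18,12],[37,6],[42,8],[43,11],[48,8],[49,0]]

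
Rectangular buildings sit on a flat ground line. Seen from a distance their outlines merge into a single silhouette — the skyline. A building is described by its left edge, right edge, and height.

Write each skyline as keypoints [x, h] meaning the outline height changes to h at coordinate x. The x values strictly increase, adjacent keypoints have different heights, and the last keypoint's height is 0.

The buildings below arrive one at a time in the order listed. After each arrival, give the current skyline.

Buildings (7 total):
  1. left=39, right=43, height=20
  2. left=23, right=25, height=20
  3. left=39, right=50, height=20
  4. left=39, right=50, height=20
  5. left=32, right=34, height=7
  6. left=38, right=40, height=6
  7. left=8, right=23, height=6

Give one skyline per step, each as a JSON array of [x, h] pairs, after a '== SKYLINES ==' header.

== SKYLINES ==
[[39,20],[43,0]]
[[23,20],[25,0],[39,20],[43,0]]
[[23,20],[25,0],[39,20],[50,0]]
[[23,20],[25,0],[39,20],[50,0]]
[[23,20],[25,0],[32,7],[34,0],[39,20],[50,0]]
[[23,20],[25,0],[32,7],[34,0],[38,6],[39,20],[50,0]]
[[8,6],[23,20],[25,0],[32,7],[34,0],[38,6],[39,20],[50,0]]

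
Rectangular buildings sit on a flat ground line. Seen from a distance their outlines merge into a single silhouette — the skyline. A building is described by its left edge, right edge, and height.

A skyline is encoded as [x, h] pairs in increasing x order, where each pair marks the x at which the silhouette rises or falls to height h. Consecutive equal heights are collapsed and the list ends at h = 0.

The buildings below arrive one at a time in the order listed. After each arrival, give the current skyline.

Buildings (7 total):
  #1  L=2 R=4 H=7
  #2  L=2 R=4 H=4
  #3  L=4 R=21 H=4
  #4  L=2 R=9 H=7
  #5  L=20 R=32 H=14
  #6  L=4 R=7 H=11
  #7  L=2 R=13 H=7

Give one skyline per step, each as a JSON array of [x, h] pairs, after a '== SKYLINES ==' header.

== SKYLINES ==
[[2,7],[4,0]]
[[2,7],[4,0]]
[[2,7],[4,4],[21,0]]
[[2,7],[9,4],[21,0]]
[[2,7],[9,4],[20,14],[32,0]]
[[2,7],[4,11],[7,7],[9,4],[20,14],[32,0]]
[[2,7],[4,11],[7,7],[13,4],[20,14],[32,0]]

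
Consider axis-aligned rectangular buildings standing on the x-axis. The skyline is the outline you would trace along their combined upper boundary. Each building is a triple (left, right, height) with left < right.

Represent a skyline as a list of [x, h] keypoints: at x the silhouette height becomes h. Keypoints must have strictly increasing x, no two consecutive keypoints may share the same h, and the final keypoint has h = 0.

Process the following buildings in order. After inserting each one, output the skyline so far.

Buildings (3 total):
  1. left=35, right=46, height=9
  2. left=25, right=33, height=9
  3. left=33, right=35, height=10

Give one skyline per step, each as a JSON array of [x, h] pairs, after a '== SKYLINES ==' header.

== SKYLINES ==
[[35,9],[46,0]]
[[25,9],[33,0],[35,9],[46,0]]
[[25,9],[33,10],[35,9],[46,0]]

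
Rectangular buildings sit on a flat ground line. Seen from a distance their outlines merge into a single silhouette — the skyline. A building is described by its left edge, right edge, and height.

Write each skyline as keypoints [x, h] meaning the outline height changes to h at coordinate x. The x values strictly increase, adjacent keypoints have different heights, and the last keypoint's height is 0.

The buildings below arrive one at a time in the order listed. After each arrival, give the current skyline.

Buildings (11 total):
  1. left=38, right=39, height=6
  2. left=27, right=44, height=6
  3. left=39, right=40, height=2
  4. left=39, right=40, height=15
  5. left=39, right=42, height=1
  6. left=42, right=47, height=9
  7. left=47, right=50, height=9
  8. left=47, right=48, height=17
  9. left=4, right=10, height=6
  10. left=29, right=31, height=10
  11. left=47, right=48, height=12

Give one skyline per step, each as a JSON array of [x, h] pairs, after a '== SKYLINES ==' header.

== SKYLINES ==
[[38,6],[39,0]]
[[27,6],[44,0]]
[[27,6],[44,0]]
[[27,6],[39,15],[40,6],[44,0]]
[[27,6],[39,15],[40,6],[44,0]]
[[27,6],[39,15],[40,6],[42,9],[47,0]]
[[27,6],[39,15],[40,6],[42,9],[50,0]]
[[27,6],[39,15],[40,6],[42,9],[47,17],[48,9],[50,0]]
[[4,6],[10,0],[27,6],[39,15],[40,6],[42,9],[47,17],[48,9],[50,0]]
[[4,6],[10,0],[27,6],[29,10],[31,6],[39,15],[40,6],[42,9],[47,17],[48,9],[50,0]]
[[4,6],[10,0],[27,6],[29,10],[31,6],[39,15],[40,6],[42,9],[47,17],[48,9],[50,0]]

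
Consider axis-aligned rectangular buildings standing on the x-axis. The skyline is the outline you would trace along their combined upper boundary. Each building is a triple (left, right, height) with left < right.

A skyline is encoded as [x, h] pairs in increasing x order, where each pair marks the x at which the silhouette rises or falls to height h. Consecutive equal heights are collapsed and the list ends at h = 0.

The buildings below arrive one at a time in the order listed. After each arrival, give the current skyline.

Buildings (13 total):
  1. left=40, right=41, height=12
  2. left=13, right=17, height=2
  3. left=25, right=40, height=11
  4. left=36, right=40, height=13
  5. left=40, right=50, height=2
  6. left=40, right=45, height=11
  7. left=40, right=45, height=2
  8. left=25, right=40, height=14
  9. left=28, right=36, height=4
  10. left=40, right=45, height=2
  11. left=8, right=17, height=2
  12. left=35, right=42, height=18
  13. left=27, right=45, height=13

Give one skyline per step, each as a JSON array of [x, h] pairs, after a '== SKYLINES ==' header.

== SKYLINES ==
[[40,12],[41,0]]
[[13,2],[17,0],[40,12],[41,0]]
[[13,2],[17,0],[25,11],[40,12],[41,0]]
[[13,2],[17,0],[25,11],[36,13],[40,12],[41,0]]
[[13,2],[17,0],[25,11],[36,13],[40,12],[41,2],[50,0]]
[[13,2],[17,0],[25,11],[36,13],[40,12],[41,11],[45,2],[50,0]]
[[13,2],[17,0],[25,11],[36,13],[40,12],[41,11],[45,2],[50,0]]
[[13,2],[17,0],[25,14],[40,12],[41,11],[45,2],[50,0]]
[[13,2],[17,0],[25,14],[40,12],[41,11],[45,2],[50,0]]
[[13,2],[17,0],[25,14],[40,12],[41,11],[45,2],[50,0]]
[[8,2],[17,0],[25,14],[40,12],[41,11],[45,2],[50,0]]
[[8,2],[17,0],[25,14],[35,18],[42,11],[45,2],[50,0]]
[[8,2],[17,0],[25,14],[35,18],[42,13],[45,2],[50,0]]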